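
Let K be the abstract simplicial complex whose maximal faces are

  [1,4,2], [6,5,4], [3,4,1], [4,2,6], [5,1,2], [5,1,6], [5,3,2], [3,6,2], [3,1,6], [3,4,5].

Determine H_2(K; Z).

Take the total order 1 < 2 < 3 < 4 < 5 < 6 on the vertex set. Then K (dimension 2) consists of the simplices:

  0-simplices (6): [1], [2], [3], [4], [5], [6]
  1-simplices (15): [1,2], [1,3], [1,4], [1,5], [1,6], [2,3], [2,4], [2,5], [2,6], [3,4], [3,5], [3,6], [4,5], [4,6], [5,6]
  2-simplices (10): [1,2,4], [1,2,5], [1,3,4], [1,3,6], [1,5,6], [2,3,5], [2,3,6], [2,4,6], [3,4,5], [4,5,6]

Hence C_0 ≅ Z^6, C_1 ≅ Z^15, C_2 ≅ Z^10.

∂_1: C_1 → C_0 sends each edge [p,q] (with p < q) to q − p.
This gives a 6×15 integer matrix of rank 5; reducing to Smith normal form yields diagonal entries (1,1,1,1,1).

The boundary map ∂_2: C_2 → C_1 acts by ∂[p,q,r] = [q,r] − [p,r] + [p,q]. For instance
  ∂[2,4,6] = [4,6] − [2,6] + [2,4],
  ∂[1,5,6] = [5,6] − [1,6] + [1,5].
As a 15×10 matrix over Z this has rank 10, with invariant factors (1,1,1,1,1,1,1,1,1,2).

Reading off H_k = ker ∂_k / im ∂_{k+1}:

  H_2: rank ker ∂_2 − rank ∂_3 = (10 − 10) − 0 = 0, and there is no ∂_3, so H_2 ≅ 0.

H_2 ≅ 0.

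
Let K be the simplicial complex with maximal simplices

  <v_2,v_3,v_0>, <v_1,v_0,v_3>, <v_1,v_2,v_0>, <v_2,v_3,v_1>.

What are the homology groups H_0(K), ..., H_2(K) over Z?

H_0 = Z,  H_1 = 0,  H_2 = Z.

K has 4 vertices, 6 edges, 4 triangles.
rank ∂_0 = 0, rank ∂_1 = 3 ⇒ b_0 = 4 − 0 − 3 = 1; all invariant factors of ∂_1 are 1 so no torsion. So H_0 = Z.
rank ∂_1 = 3, rank ∂_2 = 3 ⇒ b_1 = 6 − 3 − 3 = 0; all invariant factors of ∂_2 are 1 so no torsion. So H_1 = 0.
rank ∂_2 = 3, rank ∂_3 = 0 ⇒ b_2 = 4 − 3 − 0 = 1. So H_2 = Z.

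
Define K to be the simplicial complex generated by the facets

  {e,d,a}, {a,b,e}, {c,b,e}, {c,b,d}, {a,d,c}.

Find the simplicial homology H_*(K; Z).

H_0 ≅ Z,  H_1 ≅ Z,  H_2 = 0.

Take the total order a < b < c < d < e on the vertex set. Then K (dimension 2) consists of the simplices:

  0-simplices (5): a, b, c, d, e
  1-simplices (10): ab, ac, ad, ae, bc, bd, be, cd, ce, de
  2-simplices (5): abe, acd, ade, bcd, bce

Hence C_0 ≅ Z^5, C_1 ≅ Z^10, C_2 ≅ Z^5.

The boundary map ∂_1: C_1 → C_0 sends each edge [p,q] (with p < q) to q − p. For instance
  ∂ad = d − a.
The resulting 5×10 matrix has rank 4, and its Smith normal form has invariant factors (1,1,1,1).

Boundary ∂_2: C_2 → C_1 acts by ∂[p,q,r] = [q,r] − [p,r] + [p,q]. For instance
  ∂ade = de − ae + ad,
  ∂bcd = cd − bd + bc.
As a 10×5 matrix over Z this has rank 5, with invariant factors (1,1,1,1,1).

Computing H_k = (kernel of ∂_k) / (image of ∂_{k+1}):

  H_0: rank C_0 − rank ∂_1 = 5 − 4 = 1, and the invariant factors of ∂_1 are all 1, so H_0 ≅ Z.
  H_1: rank ker ∂_1 − rank ∂_2 = (10 − 4) − 5 = 1, and the invariant factors of ∂_2 are all 1, so H_1 ≅ Z.
  H_2: rank ker ∂_2 − rank ∂_3 = (5 − 5) − 0 = 0, and there is no ∂_3, so H_2 ≅ 0.

As a check, the Euler characteristic is 5 − 10 + 5 = 0, which agrees with 1 − 1 + 0 = 0.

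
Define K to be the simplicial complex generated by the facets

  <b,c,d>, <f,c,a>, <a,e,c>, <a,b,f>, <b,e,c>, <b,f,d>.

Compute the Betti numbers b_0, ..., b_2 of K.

Fix the vertex order a < b < c < d < e < f and write every simplex with vertices in increasing order. Then dim K = 2 and the simplices of K are:

  0-simplices (6): a, b, c, d, e, f
  1-simplices (12): ab, ac, ae, af, bc, bd, be, bf, cd, ce, cf, df
  2-simplices (6): abf, ace, acf, bcd, bce, bdf

Hence C_0 ≅ Z^6, C_1 ≅ Z^12, C_2 ≅ Z^6.

∂_1: C_1 → C_0 is given by ∂[p,q] = [q] − [p].
This gives a 6×12 integer matrix of rank 5; reducing to Smith normal form yields diagonal entries (1,1,1,1,1).

The boundary map ∂_2: C_2 → C_1 sends each 2-simplex [p,q,r] to [q,r] − [p,r] + [p,q]. For instance
  ∂bdf = df − bf + bd,
  ∂ace = ce − ae + ac.
This gives a 12×6 integer matrix of rank 6; reducing to Smith normal form yields diagonal entries (1,1,1,1,1,1).

From H_k ≅ ker(∂_k) / im(∂_{k+1}) we obtain:

  H_0: rank C_0 − rank ∂_1 = 6 − 5 = 1, and the invariant factors of ∂_1 are all 1, so H_0 ≅ Z.
  H_1: rank ker ∂_1 − rank ∂_2 = (12 − 5) − 6 = 1, and the invariant factors of ∂_2 are all 1, so H_1 ≅ Z.
  H_2: rank ker ∂_2 − rank ∂_3 = (6 − 6) − 0 = 0, and there is no ∂_3, so H_2 ≅ 0.

Hence the Betti numbers are b_0 = 1, b_1 = 1, b_2 = 0.

b_0 = 1, b_1 = 1, b_2 = 0.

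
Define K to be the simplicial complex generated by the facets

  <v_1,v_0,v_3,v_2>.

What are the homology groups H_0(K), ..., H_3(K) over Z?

H_0 ≅ Z,  H_1 = 0,  H_2 = 0,  H_3 = 0.

Order the vertices as v_0 < v_1 < v_2 < v_3. Listing each simplex with vertices in this order, K has dimension 3 with simplices:

  0-simplices (4): [v_0], [v_1], [v_2], [v_3]
  1-simplices (6): [v_0,v_1], [v_0,v_2], [v_0,v_3], [v_1,v_2], [v_1,v_3], [v_2,v_3]
  2-simplices (4): [v_0,v_1,v_2], [v_0,v_1,v_3], [v_0,v_2,v_3], [v_1,v_2,v_3]
  3-simplices (1): [v_0,v_1,v_2,v_3]

Hence C_0 ≅ Z^4, C_1 ≅ Z^6, C_2 ≅ Z^4, C_3 ≅ Z^1.

Boundary ∂_1: C_1 → C_0 maps an edge to its endpoints' difference, ∂[p,q] = q − p. For instance
  ∂[v_1,v_2] = [v_2] − [v_1].
The resulting 4×6 matrix has rank 3, and its Smith normal form has invariant factors (1,1,1).

Boundary ∂_2: C_2 → C_1 maps a triangle to the signed sum of its edges. For instance
  ∂[v_0,v_1,v_2] = [v_1,v_2] − [v_0,v_2] + [v_0,v_1],
  ∂[v_0,v_1,v_3] = [v_1,v_3] − [v_0,v_3] + [v_0,v_1].
The 6×4 boundary matrix has rank 3 and Smith normal form diag(1,1,1).

The boundary map ∂_3: C_3 → C_2 sends each 3-simplex σ to the alternating sum Σ_i (−1)^i (σ with its i-th vertex removed). For instance
  ∂[v_0,v_1,v_2,v_3] = [v_1,v_2,v_3] − [v_0,v_2,v_3] + [v_0,v_1,v_3] − [v_0,v_1,v_2].
As a 4×1 matrix over Z this has rank 1, with invariant factors (1).

Reading off H_k = ker ∂_k / im ∂_{k+1}:

  H_0: rank C_0 − rank ∂_1 = 4 − 3 = 1, and the invariant factors of ∂_1 are all 1, so H_0 ≅ Z.
  H_1: rank ker ∂_1 − rank ∂_2 = (6 − 3) − 3 = 0, and the invariant factors of ∂_2 are all 1, so H_1 ≅ 0.
  H_2: rank ker ∂_2 − rank ∂_3 = (4 − 3) − 1 = 0, and the invariant factors of ∂_3 are all 1, so H_2 ≅ 0.
  H_3: rank ker ∂_3 − rank ∂_4 = (1 − 1) − 0 = 0, and there is no ∂_4, so H_3 ≅ 0.

(K is a triangulation of the 3-simplex.)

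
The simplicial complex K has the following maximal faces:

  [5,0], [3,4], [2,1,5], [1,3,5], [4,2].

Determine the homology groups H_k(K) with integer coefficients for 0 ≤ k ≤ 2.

H_0 ≅ Z,  H_1 ≅ Z,  H_2 = 0.

Order the vertices as 0 < 1 < 2 < 3 < 4 < 5. Listing each simplex with vertices in this order, K has dimension 2 with simplices:

  0-simplices (6): [0], [1], [2], [3], [4], [5]
  1-simplices (8): [0,5], [1,2], [1,3], [1,5], [2,4], [2,5], [3,4], [3,5]
  2-simplices (2): [1,2,5], [1,3,5]

Hence C_0 ≅ Z^6, C_1 ≅ Z^8, C_2 ≅ Z^2.

The boundary map ∂_1: C_1 → C_0 maps an edge to its endpoints' difference, ∂[p,q] = q − p.
The resulting 6×8 matrix has rank 5, and its Smith normal form has invariant factors (1,1,1,1,1).

∂_2: C_2 → C_1 maps a triangle to the signed sum of its edges. For instance
  ∂[1,2,5] = [2,5] − [1,5] + [1,2],
  ∂[1,3,5] = [3,5] − [1,5] + [1,3].
This gives a 8×2 integer matrix of rank 2; reducing to Smith normal form yields diagonal entries (1,1).

Computing H_k = (kernel of ∂_k) / (image of ∂_{k+1}):

  H_0: rank C_0 − rank ∂_1 = 6 − 5 = 1, and the invariant factors of ∂_1 are all 1, so H_0 = Z.
  H_1: rank ker ∂_1 − rank ∂_2 = (8 − 5) − 2 = 1, and the invariant factors of ∂_2 are all 1, so H_1 = Z.
  H_2: rank ker ∂_2 − rank ∂_3 = (2 − 2) − 0 = 0, and there is no ∂_3, so H_2 = 0.

As a check, the Euler characteristic is 6 − 8 + 2 = 0, which agrees with 1 − 1 + 0 = 0.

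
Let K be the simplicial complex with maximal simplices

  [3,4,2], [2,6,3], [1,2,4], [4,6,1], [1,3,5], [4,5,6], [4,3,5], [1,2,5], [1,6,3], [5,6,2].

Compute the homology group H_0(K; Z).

Fix the vertex order 1 < 2 < 3 < 4 < 5 < 6 and write every simplex with vertices in increasing order. Then dim K = 2 and the simplices of K are:

  0-simplices (6): [1], [2], [3], [4], [5], [6]
  1-simplices (15): [1,2], [1,3], [1,4], [1,5], [1,6], [2,3], [2,4], [2,5], [2,6], [3,4], [3,5], [3,6], [4,5], [4,6], [5,6]
  2-simplices (10): [1,2,4], [1,2,5], [1,3,5], [1,3,6], [1,4,6], [2,3,4], [2,3,6], [2,5,6], [3,4,5], [4,5,6]

giving chain groups C_0 ≅ Z^6, C_1 ≅ Z^15, C_2 ≅ Z^10.

The boundary map ∂_1: C_1 → C_0 sends each edge [p,q] (with p < q) to q − p.
The 6×15 boundary matrix has rank 5 and Smith normal form diag(1,1,1,1,1).

The boundary map ∂_2: C_2 → C_1 acts by ∂[p,q,r] = [q,r] − [p,r] + [p,q]. For instance
  ∂[2,3,4] = [3,4] − [2,4] + [2,3],
  ∂[1,4,6] = [4,6] − [1,6] + [1,4].
This gives a 15×10 integer matrix of rank 10; reducing to Smith normal form yields diagonal entries (1,1,1,1,1,1,1,1,1,2).

Computing H_k = (kernel of ∂_k) / (image of ∂_{k+1}):

  H_0: rank C_0 − rank ∂_1 = 6 − 5 = 1, and the invariant factors of ∂_1 are all 1, so H_0 = Z.

(K is a triangulation of the real projective plane RP^2.)

H_0 = Z.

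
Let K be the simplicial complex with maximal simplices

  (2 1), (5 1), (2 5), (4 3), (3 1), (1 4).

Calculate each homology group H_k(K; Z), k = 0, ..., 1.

H_0 = Z,  H_1 = Z^2.

K has 5 vertices, 6 edges.
rank ∂_0 = 0, rank ∂_1 = 4 ⇒ b_0 = 5 − 0 − 4 = 1; all invariant factors of ∂_1 are 1 so no torsion. So H_0 = Z.
rank ∂_1 = 4, rank ∂_2 = 0 ⇒ b_1 = 6 − 4 − 0 = 2. So H_1 = Z^2.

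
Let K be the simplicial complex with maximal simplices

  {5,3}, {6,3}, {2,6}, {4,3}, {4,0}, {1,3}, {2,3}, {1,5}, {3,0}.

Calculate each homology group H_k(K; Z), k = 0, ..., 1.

H_0 ≅ Z,  H_1 ≅ Z^3.

We work with the vertex ordering 0 < 1 < 2 < 3 < 4 < 5 < 6. The simplices of K, each written with vertices in increasing order, are:

  0-simplices (7): [0], [1], [2], [3], [4], [5], [6]
  1-simplices (9): [0,3], [0,4], [1,3], [1,5], [2,3], [2,6], [3,4], [3,5], [3,6]

so the chain groups are C_0 ≅ Z^7, C_1 ≅ Z^9.

∂_1: C_1 → C_0 maps an edge to its endpoints' difference, ∂[p,q] = q − p. For instance
  ∂[3,4] = [4] − [3].
The resulting 7×9 matrix has rank 6, and its Smith normal form has invariant factors (1,1,1,1,1,1).

Computing H_k = (kernel of ∂_k) / (image of ∂_{k+1}):

  H_0: rank C_0 − rank ∂_1 = 7 − 6 = 1, and the invariant factors of ∂_1 are all 1, so H_0 = Z.
  H_1: rank ker ∂_1 − rank ∂_2 = (9 − 6) − 0 = 3, and there is no ∂_2, so H_1 = Z^3.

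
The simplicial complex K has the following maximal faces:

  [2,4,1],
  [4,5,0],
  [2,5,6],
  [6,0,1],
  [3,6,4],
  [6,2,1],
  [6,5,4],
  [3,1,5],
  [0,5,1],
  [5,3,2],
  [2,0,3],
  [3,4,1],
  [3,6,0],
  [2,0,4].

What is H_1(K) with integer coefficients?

Fix the vertex order 0 < 1 < 2 < 3 < 4 < 5 < 6 and write every simplex with vertices in increasing order. Then dim K = 2 and the simplices of K are:

  0-simplices (7): [0], [1], [2], [3], [4], [5], [6]
  1-simplices (21): [0,1], [0,2], [0,3], [0,4], [0,5], [0,6], [1,2], [1,3], [1,4], [1,5], [1,6], [2,3], [2,4], [2,5], [2,6], [3,4], [3,5], [3,6], [4,5], [4,6], [5,6]
  2-simplices (14): [0,1,5], [0,1,6], [0,2,3], [0,2,4], [0,3,6], [0,4,5], [1,2,4], [1,2,6], [1,3,4], [1,3,5], [2,3,5], [2,5,6], [3,4,6], [4,5,6]

giving chain groups C_0 ≅ Z^7, C_1 ≅ Z^21, C_2 ≅ Z^14.

∂_1: C_1 → C_0 is given by ∂[p,q] = [q] − [p]. For instance
  ∂[3,4] = [4] − [3].
The resulting 7×21 matrix has rank 6, and its Smith normal form has invariant factors (1,1,1,1,1,1).

∂_2: C_2 → C_1 acts by ∂[p,q,r] = [q,r] − [p,r] + [p,q]. For instance
  ∂[4,5,6] = [5,6] − [4,6] + [4,5],
  ∂[3,4,6] = [4,6] − [3,6] + [3,4].
As a 21×14 matrix over Z this has rank 13, with invariant factors (1,1,1,1,1,1,1,1,1,1,1,1,1).

Now H_k = ker ∂_k / im ∂_{k+1}, so:

  H_1: rank ker ∂_1 − rank ∂_2 = (21 − 6) − 13 = 2, and the invariant factors of ∂_2 are all 1, so H_1 ≅ Z^2.

(K is a triangulation of the torus T^2.)

H_1 = Z^2.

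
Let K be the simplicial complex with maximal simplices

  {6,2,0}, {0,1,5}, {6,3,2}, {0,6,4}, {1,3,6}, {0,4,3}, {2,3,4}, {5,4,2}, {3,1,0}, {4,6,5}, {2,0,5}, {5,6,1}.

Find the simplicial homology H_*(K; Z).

Order the vertices as 0 < 1 < 2 < 3 < 4 < 5 < 6. Listing each simplex with vertices in this order, K has dimension 2 with simplices:

  0-simplices (7): [0], [1], [2], [3], [4], [5], [6]
  1-simplices (18): [0,1], [0,2], [0,3], [0,4], [0,5], [0,6], [1,3], [1,5], [1,6], [2,3], [2,4], [2,5], [2,6], [3,4], [3,6], [4,5], [4,6], [5,6]
  2-simplices (12): [0,1,3], [0,1,5], [0,2,5], [0,2,6], [0,3,4], [0,4,6], [1,3,6], [1,5,6], [2,3,4], [2,3,6], [2,4,5], [4,5,6]

Hence C_0 ≅ Z^7, C_1 ≅ Z^18, C_2 ≅ Z^12.

∂_1: C_1 → C_0 maps an edge to its endpoints' difference, ∂[p,q] = q − p.
As a 7×18 matrix over Z this has rank 6, with invariant factors (1,1,1,1,1,1).

∂_2: C_2 → C_1 sends each 2-simplex [p,q,r] to [q,r] − [p,r] + [p,q]. For instance
  ∂[2,4,5] = [4,5] − [2,5] + [2,4],
  ∂[2,3,4] = [3,4] − [2,4] + [2,3].
The 18×12 boundary matrix has rank 12 and Smith normal form diag(1,1,1,1,1,1,1,1,1,1,1,2).

Now H_k = ker ∂_k / im ∂_{k+1}, so:

  H_0: rank C_0 − rank ∂_1 = 7 − 6 = 1, and the invariant factors of ∂_1 are all 1, so H_0 ≅ Z.
  H_1: rank ker ∂_1 − rank ∂_2 = (18 − 6) − 12 = 0, and ∂_2 has invariant factor 2 > 1, so H_1 ≅ Z/2.
  H_2: rank ker ∂_2 − rank ∂_3 = (12 − 12) − 0 = 0, and there is no ∂_3, so H_2 ≅ 0.

H_0 = Z,  H_1 = Z/2,  H_2 = 0.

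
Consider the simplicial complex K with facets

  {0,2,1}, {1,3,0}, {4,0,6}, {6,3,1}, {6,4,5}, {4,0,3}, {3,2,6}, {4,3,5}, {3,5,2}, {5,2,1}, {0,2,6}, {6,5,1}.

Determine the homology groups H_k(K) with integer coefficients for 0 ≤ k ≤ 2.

Take the total order 0 < 1 < 2 < 3 < 4 < 5 < 6 on the vertex set. Then K (dimension 2) consists of the simplices:

  0-simplices (7): [0], [1], [2], [3], [4], [5], [6]
  1-simplices (18): [0,1], [0,2], [0,3], [0,4], [0,6], [1,2], [1,3], [1,5], [1,6], [2,3], [2,5], [2,6], [3,4], [3,5], [3,6], [4,5], [4,6], [5,6]
  2-simplices (12): [0,1,2], [0,1,3], [0,2,6], [0,3,4], [0,4,6], [1,2,5], [1,3,6], [1,5,6], [2,3,5], [2,3,6], [3,4,5], [4,5,6]

giving chain groups C_0 ≅ Z^7, C_1 ≅ Z^18, C_2 ≅ Z^12.

∂_1: C_1 → C_0 sends each edge [p,q] (with p < q) to q − p. For instance
  ∂[2,3] = [3] − [2].
The 7×18 boundary matrix has rank 6 and Smith normal form diag(1,1,1,1,1,1).

The boundary map ∂_2: C_2 → C_1 sends each 2-simplex [p,q,r] to [q,r] − [p,r] + [p,q]. For instance
  ∂[0,1,3] = [1,3] − [0,3] + [0,1],
  ∂[0,1,2] = [1,2] − [0,2] + [0,1].
The 18×12 boundary matrix has rank 12 and Smith normal form diag(1,1,1,1,1,1,1,1,1,1,1,2).

Reading off H_k = ker ∂_k / im ∂_{k+1}:

  H_0: rank C_0 − rank ∂_1 = 7 − 6 = 1, and the invariant factors of ∂_1 are all 1, so H_0 = Z.
  H_1: rank ker ∂_1 − rank ∂_2 = (18 − 6) − 12 = 0, and ∂_2 has invariant factor 2 > 1, so H_1 = Z/2.
  H_2: rank ker ∂_2 − rank ∂_3 = (12 − 12) − 0 = 0, and there is no ∂_3, so H_2 = 0.

H_0 = Z,  H_1 = Z/2,  H_2 = 0.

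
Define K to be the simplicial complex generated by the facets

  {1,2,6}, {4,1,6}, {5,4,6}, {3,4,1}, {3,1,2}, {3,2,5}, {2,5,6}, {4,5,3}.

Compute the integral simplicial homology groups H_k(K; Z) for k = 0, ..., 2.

K has 6 vertices, 12 edges, 8 triangles.
rank ∂_0 = 0, rank ∂_1 = 5 ⇒ b_0 = 6 − 0 − 5 = 1; all invariant factors of ∂_1 are 1 so no torsion. So H_0 = Z.
rank ∂_1 = 5, rank ∂_2 = 7 ⇒ b_1 = 12 − 5 − 7 = 0; all invariant factors of ∂_2 are 1 so no torsion. So H_1 = 0.
rank ∂_2 = 7, rank ∂_3 = 0 ⇒ b_2 = 8 − 7 − 0 = 1. So H_2 = Z.

H_0 = Z,  H_1 = 0,  H_2 = Z.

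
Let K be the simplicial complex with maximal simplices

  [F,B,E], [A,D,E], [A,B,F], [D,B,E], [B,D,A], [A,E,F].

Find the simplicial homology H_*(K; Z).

H_0 = Z,  H_1 = 0,  H_2 = Z.

We work with the vertex ordering A < B < D < E < F. The simplices of K, each written with vertices in increasing order, are:

  0-simplices (5): A, B, D, E, F
  1-simplices (9): AB, AD, AE, AF, BD, BE, BF, DE, EF
  2-simplices (6): ABD, ABF, ADE, AEF, BDE, BEF

so the chain groups are C_0 ≅ Z^5, C_1 ≅ Z^9, C_2 ≅ Z^6.

Boundary ∂_1: C_1 → C_0 sends each edge [p,q] (with p < q) to q − p. For instance
  ∂AE = E − A.
The resulting 5×9 matrix has rank 4, and its Smith normal form has invariant factors (1,1,1,1).

The boundary map ∂_2: C_2 → C_1 acts by ∂[p,q,r] = [q,r] − [p,r] + [p,q]. For instance
  ∂ABF = BF − AF + AB,
  ∂AEF = EF − AF + AE.
The resulting 9×6 matrix has rank 5, and its Smith normal form has invariant factors (1,1,1,1,1).

Now H_k = ker ∂_k / im ∂_{k+1}, so:

  H_0: rank C_0 − rank ∂_1 = 5 − 4 = 1, and the invariant factors of ∂_1 are all 1, so H_0 = Z.
  H_1: rank ker ∂_1 − rank ∂_2 = (9 − 4) − 5 = 0, and the invariant factors of ∂_2 are all 1, so H_1 = 0.
  H_2: rank ker ∂_2 − rank ∂_3 = (6 − 5) − 0 = 1, and there is no ∂_3, so H_2 = Z.

(K is a triangulation of the 2-sphere S^2.)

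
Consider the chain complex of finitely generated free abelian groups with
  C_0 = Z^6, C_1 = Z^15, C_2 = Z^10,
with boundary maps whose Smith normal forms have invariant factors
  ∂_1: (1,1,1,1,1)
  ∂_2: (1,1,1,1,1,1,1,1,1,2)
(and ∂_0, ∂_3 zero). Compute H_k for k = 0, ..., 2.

H_0: b_0 = 6 − 0 − 5 = 1; torsion from ∂_1 factors > 1: none. So H_0 ≅ Z.
H_1: b_1 = 15 − 5 − 10 = 0; torsion from ∂_2 factors > 1: [2]. So H_1 ≅ Z/2.
H_2: b_2 = 10 − 10 − 0 = 0; torsion from ∂_3 factors > 1: none. So H_2 ≅ 0.

H_0 ≅ Z,  H_1 ≅ Z/2,  H_2 = 0.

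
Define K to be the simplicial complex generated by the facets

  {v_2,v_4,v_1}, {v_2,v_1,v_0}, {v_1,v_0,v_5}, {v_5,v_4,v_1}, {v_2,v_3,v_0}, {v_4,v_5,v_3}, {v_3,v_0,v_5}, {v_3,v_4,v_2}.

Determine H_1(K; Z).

Take the total order v_0 < v_1 < v_2 < v_3 < v_4 < v_5 on the vertex set. Then K (dimension 2) consists of the simplices:

  0-simplices (6): [v_0], [v_1], [v_2], [v_3], [v_4], [v_5]
  1-simplices (12): [v_0,v_1], [v_0,v_2], [v_0,v_3], [v_0,v_5], [v_1,v_2], [v_1,v_4], [v_1,v_5], [v_2,v_3], [v_2,v_4], [v_3,v_4], [v_3,v_5], [v_4,v_5]
  2-simplices (8): [v_0,v_1,v_2], [v_0,v_1,v_5], [v_0,v_2,v_3], [v_0,v_3,v_5], [v_1,v_2,v_4], [v_1,v_4,v_5], [v_2,v_3,v_4], [v_3,v_4,v_5]

Hence C_0 ≅ Z^6, C_1 ≅ Z^12, C_2 ≅ Z^8.

∂_1: C_1 → C_0 sends each edge [p,q] (with p < q) to q − p. For instance
  ∂[v_2,v_3] = [v_3] − [v_2].
This gives a 6×12 integer matrix of rank 5; reducing to Smith normal form yields diagonal entries (1,1,1,1,1).

∂_2: C_2 → C_1 acts by ∂[p,q,r] = [q,r] − [p,r] + [p,q]. For instance
  ∂[v_0,v_2,v_3] = [v_2,v_3] − [v_0,v_3] + [v_0,v_2],
  ∂[v_0,v_1,v_5] = [v_1,v_5] − [v_0,v_5] + [v_0,v_1].
This gives a 12×8 integer matrix of rank 7; reducing to Smith normal form yields diagonal entries (1,1,1,1,1,1,1).

Computing H_k = (kernel of ∂_k) / (image of ∂_{k+1}):

  H_1: rank ker ∂_1 − rank ∂_2 = (12 − 5) − 7 = 0, and the invariant factors of ∂_2 are all 1, so H_1 = 0.

H_1 = 0.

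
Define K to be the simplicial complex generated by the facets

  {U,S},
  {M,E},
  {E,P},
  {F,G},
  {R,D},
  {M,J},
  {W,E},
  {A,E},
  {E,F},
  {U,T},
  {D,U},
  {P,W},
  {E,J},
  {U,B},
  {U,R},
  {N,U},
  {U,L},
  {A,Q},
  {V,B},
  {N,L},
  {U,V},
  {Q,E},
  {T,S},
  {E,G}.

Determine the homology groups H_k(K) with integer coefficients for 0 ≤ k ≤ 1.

H_0 = Z^2,  H_1 = Z^8.

Fix the vertex order A < B < D < E < F < G < J < L < M < N < P < Q < R < S < T < U < V < W and write every simplex with vertices in increasing order. Then dim K = 1 and the simplices of K are:

  0-simplices (18): A, B, D, E, F, G, J, L, M, N, P, Q, R, S, T, U, V, W
  1-simplices (24): AE, AQ, BU, BV, DR, DU, EF, EG, EJ, EM, EP, EQ, EW, FG, JM, LN, LU, NU, PW, RU, ST, SU, TU, UV

giving chain groups C_0 ≅ Z^18, C_1 ≅ Z^24.

Boundary ∂_1: C_1 → C_0 sends each edge [p,q] (with p < q) to q − p. For instance
  ∂BU = U − B.
As a 18×24 matrix over Z this has rank 16, with invariant factors (1,1,1,1,1,1,1,1,1,1,1,1,1,1,1,1).

Reading off H_k = ker ∂_k / im ∂_{k+1}:

  H_0: rank C_0 − rank ∂_1 = 18 − 16 = 2, and the invariant factors of ∂_1 are all 1, so H_0 ≅ Z^2.
  H_1: rank ker ∂_1 − rank ∂_2 = (24 − 16) − 0 = 8, and there is no ∂_2, so H_1 ≅ Z^8.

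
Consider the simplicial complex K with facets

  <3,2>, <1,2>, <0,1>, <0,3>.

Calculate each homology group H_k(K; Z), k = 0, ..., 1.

H_0 = Z,  H_1 = Z.

K has 4 vertices, 4 edges.
rank ∂_0 = 0, rank ∂_1 = 3 ⇒ b_0 = 4 − 0 − 3 = 1; all invariant factors of ∂_1 are 1 so no torsion. So H_0 = Z.
rank ∂_1 = 3, rank ∂_2 = 0 ⇒ b_1 = 4 − 3 − 0 = 1. So H_1 = Z.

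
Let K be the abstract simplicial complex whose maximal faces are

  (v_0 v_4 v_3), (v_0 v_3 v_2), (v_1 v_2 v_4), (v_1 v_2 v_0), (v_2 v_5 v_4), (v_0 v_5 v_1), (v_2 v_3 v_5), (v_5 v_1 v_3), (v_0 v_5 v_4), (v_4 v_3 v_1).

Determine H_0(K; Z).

H_0 ≅ Z.

Take the total order v_0 < v_1 < v_2 < v_3 < v_4 < v_5 on the vertex set. Then K (dimension 2) consists of the simplices:

  0-simplices (6): [v_0], [v_1], [v_2], [v_3], [v_4], [v_5]
  1-simplices (15): (15 of them)
  2-simplices (10): [v_0,v_1,v_2], [v_0,v_1,v_5], [v_0,v_2,v_3], [v_0,v_3,v_4], [v_0,v_4,v_5], [v_1,v_2,v_4], [v_1,v_3,v_4], [v_1,v_3,v_5], [v_2,v_3,v_5], [v_2,v_4,v_5]

so the chain groups are C_0 ≅ Z^6, C_1 ≅ Z^15, C_2 ≅ Z^10.

The boundary map ∂_1: C_1 → C_0 maps an edge to its endpoints' difference, ∂[p,q] = q − p.
This gives a 6×15 integer matrix of rank 5; reducing to Smith normal form yields diagonal entries (1,1,1,1,1).

Boundary ∂_2: C_2 → C_1 acts by ∂[p,q,r] = [q,r] − [p,r] + [p,q]. For instance
  ∂[v_1,v_2,v_4] = [v_2,v_4] − [v_1,v_4] + [v_1,v_2],
  ∂[v_0,v_3,v_4] = [v_3,v_4] − [v_0,v_4] + [v_0,v_3].
As a 15×10 matrix over Z this has rank 10, with invariant factors (1,1,1,1,1,1,1,1,1,2).

Computing H_k = (kernel of ∂_k) / (image of ∂_{k+1}):

  H_0: rank C_0 − rank ∂_1 = 6 − 5 = 1, and the invariant factors of ∂_1 are all 1, so H_0 ≅ Z.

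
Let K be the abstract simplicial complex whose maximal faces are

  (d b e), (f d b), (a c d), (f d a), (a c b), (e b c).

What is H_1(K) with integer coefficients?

We work with the vertex ordering a < b < c < d < e < f. The simplices of K, each written with vertices in increasing order, are:

  0-simplices (6): a, b, c, d, e, f
  1-simplices (12): ab, ac, ad, af, bc, bd, be, bf, cd, ce, de, df
  2-simplices (6): abc, acd, adf, bce, bde, bdf

so the chain groups are C_0 ≅ Z^6, C_1 ≅ Z^12, C_2 ≅ Z^6.

Boundary ∂_1: C_1 → C_0 maps an edge to its endpoints' difference, ∂[p,q] = q − p. For instance
  ∂ac = c − a.
As a 6×12 matrix over Z this has rank 5, with invariant factors (1,1,1,1,1).

∂_2: C_2 → C_1 acts by ∂[p,q,r] = [q,r] − [p,r] + [p,q]. For instance
  ∂bde = de − be + bd,
  ∂bce = ce − be + bc.
As a 12×6 matrix over Z this has rank 6, with invariant factors (1,1,1,1,1,1).

Reading off H_k = ker ∂_k / im ∂_{k+1}:

  H_1: rank ker ∂_1 − rank ∂_2 = (12 − 5) − 6 = 1, and the invariant factors of ∂_2 are all 1, so H_1 ≅ Z.

H_1 ≅ Z.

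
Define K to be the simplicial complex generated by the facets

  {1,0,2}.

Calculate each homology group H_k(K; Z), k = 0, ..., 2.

H_0 ≅ Z,  H_1 = 0,  H_2 = 0.

Fix the vertex order 0 < 1 < 2 and write every simplex with vertices in increasing order. Then dim K = 2 and the simplices of K are:

  0-simplices (3): [0], [1], [2]
  1-simplices (3): [0,1], [0,2], [1,2]
  2-simplices (1): [0,1,2]

giving chain groups C_0 ≅ Z^3, C_1 ≅ Z^3, C_2 ≅ Z^1.

Boundary ∂_1: C_1 → C_0 is given by ∂[p,q] = [q] − [p]. For instance
  ∂[0,2] = [2] − [0].
The resulting 3×3 matrix has rank 2, and its Smith normal form has invariant factors (1,1).

Boundary ∂_2: C_2 → C_1 maps a triangle to the signed sum of its edges. For instance
  ∂[0,1,2] = [1,2] − [0,2] + [0,1].
The 3×1 boundary matrix has rank 1 and Smith normal form diag(1).

From H_k ≅ ker(∂_k) / im(∂_{k+1}) we obtain:

  H_0: rank C_0 − rank ∂_1 = 3 − 2 = 1, and the invariant factors of ∂_1 are all 1, so H_0 = Z.
  H_1: rank ker ∂_1 − rank ∂_2 = (3 − 2) − 1 = 0, and the invariant factors of ∂_2 are all 1, so H_1 = 0.
  H_2: rank ker ∂_2 − rank ∂_3 = (1 − 1) − 0 = 0, and there is no ∂_3, so H_2 = 0.

(K is a triangulation of the 2-simplex.)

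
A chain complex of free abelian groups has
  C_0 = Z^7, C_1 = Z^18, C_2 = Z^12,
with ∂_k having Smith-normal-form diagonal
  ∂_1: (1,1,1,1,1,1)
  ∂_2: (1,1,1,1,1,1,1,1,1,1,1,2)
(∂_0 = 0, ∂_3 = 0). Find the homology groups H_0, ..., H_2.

H_0: b_0 = 7 − 0 − 6 = 1; torsion from ∂_1 factors > 1: none. So H_0 ≅ Z.
H_1: b_1 = 18 − 6 − 12 = 0; torsion from ∂_2 factors > 1: [2]. So H_1 ≅ Z_2.
H_2: b_2 = 12 − 12 − 0 = 0; torsion from ∂_3 factors > 1: none. So H_2 ≅ 0.

H_0 ≅ Z,  H_1 ≅ Z_2,  H_2 = 0.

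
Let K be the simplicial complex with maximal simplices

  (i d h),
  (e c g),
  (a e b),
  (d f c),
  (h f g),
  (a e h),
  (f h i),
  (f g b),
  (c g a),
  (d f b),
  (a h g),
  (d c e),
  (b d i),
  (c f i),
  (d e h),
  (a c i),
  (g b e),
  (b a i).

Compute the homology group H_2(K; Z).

H_2 ≅ 0.

Take the total order a < b < c < d < e < f < g < h < i on the vertex set. Then K (dimension 2) consists of the simplices:

  0-simplices (9): a, b, c, d, e, f, g, h, i
  1-simplices (27): ab, ac, ae, ag, ah, ai, bd, be, bf, bg, bi, cd, ce, cf, cg, ci, de, df, dh, di, eg, eh, fg, fh, fi, gh, hi
  2-simplices (18): abe, abi, acg, aci, aeh, agh, bdf, bdi, beg, bfg, cde, cdf, ceg, cfi, deh, dhi, fgh, fhi

Hence C_0 ≅ Z^9, C_1 ≅ Z^27, C_2 ≅ Z^18.

The boundary map ∂_1: C_1 → C_0 sends each edge [p,q] (with p < q) to q − p. For instance
  ∂bi = i − b.
This gives a 9×27 integer matrix of rank 8; reducing to Smith normal form yields diagonal entries (1,1,1,1,1,1,1,1).

∂_2: C_2 → C_1 acts by ∂[p,q,r] = [q,r] − [p,r] + [p,q]. For instance
  ∂abi = bi − ai + ab,
  ∂deh = eh − dh + de.
This gives a 27×18 integer matrix of rank 18; reducing to Smith normal form yields diagonal entries (1,1,1,1,1,1,1,1,1,1,1,1,1,1,1,1,1,2).

Computing H_k = (kernel of ∂_k) / (image of ∂_{k+1}):

  H_2: rank ker ∂_2 − rank ∂_3 = (18 − 18) − 0 = 0, and there is no ∂_3, so H_2 ≅ 0.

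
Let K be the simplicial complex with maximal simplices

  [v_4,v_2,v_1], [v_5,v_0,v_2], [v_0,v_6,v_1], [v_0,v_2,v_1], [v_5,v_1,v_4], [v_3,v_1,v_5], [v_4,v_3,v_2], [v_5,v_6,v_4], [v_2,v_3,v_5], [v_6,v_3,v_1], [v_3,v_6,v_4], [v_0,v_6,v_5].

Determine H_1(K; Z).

Take the total order v_0 < v_1 < v_2 < v_3 < v_4 < v_5 < v_6 on the vertex set. Then K (dimension 2) consists of the simplices:

  0-simplices (7): [v_0], [v_1], [v_2], [v_3], [v_4], [v_5], [v_6]
  1-simplices (18): (18 of them)
  2-simplices (12): (12 of them)

Hence C_0 ≅ Z^7, C_1 ≅ Z^18, C_2 ≅ Z^12.

Boundary ∂_1: C_1 → C_0 maps an edge to its endpoints' difference, ∂[p,q] = q − p. For instance
  ∂[v_1,v_6] = [v_6] − [v_1].
The resulting 7×18 matrix has rank 6, and its Smith normal form has invariant factors (1,1,1,1,1,1).

Boundary ∂_2: C_2 → C_1 maps a triangle to the signed sum of its edges. For instance
  ∂[v_1,v_2,v_4] = [v_2,v_4] − [v_1,v_4] + [v_1,v_2],
  ∂[v_3,v_4,v_6] = [v_4,v_6] − [v_3,v_6] + [v_3,v_4].
This gives a 18×12 integer matrix of rank 12; reducing to Smith normal form yields diagonal entries (1,1,1,1,1,1,1,1,1,1,1,2).

Now H_k = ker ∂_k / im ∂_{k+1}, so:

  H_1: rank ker ∂_1 − rank ∂_2 = (18 − 6) − 12 = 0, and ∂_2 has invariant factor 2 > 1, so H_1 ≅ Z/2Z.

H_1 ≅ Z/2Z.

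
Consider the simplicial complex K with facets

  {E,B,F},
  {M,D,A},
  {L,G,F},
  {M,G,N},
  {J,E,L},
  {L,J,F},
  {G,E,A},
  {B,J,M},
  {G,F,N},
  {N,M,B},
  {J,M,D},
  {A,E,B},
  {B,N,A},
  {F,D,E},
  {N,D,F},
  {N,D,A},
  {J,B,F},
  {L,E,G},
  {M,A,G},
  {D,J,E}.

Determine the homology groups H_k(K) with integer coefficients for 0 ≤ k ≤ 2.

We work with the vertex ordering A < B < D < E < F < G < J < L < M < N. The simplices of K, each written with vertices in increasing order, are:

  0-simplices (10): A, B, D, E, F, G, J, L, M, N
  1-simplices (30): AB, AD, AE, AG, AM, AN, BE, BF, BJ, BM, BN, DE, DF, DJ, DM, DN, EF, EG, EJ, EL, FG, FJ, FL, FN, GL, GM, GN, JL, JM, MN
  2-simplices (20): ABE, ABN, ADM, ADN, AEG, AGM, BEF, BFJ, BJM, BMN, DEF, DEJ, DFN, DJM, EGL, EJL, FGL, FGN, FJL, GMN

giving chain groups C_0 ≅ Z^10, C_1 ≅ Z^30, C_2 ≅ Z^20.

Boundary ∂_1: C_1 → C_0 sends each edge [p,q] (with p < q) to q − p. For instance
  ∂DE = E − D.
This gives a 10×30 integer matrix of rank 9; reducing to Smith normal form yields diagonal entries (1,1,1,1,1,1,1,1,1).

The boundary map ∂_2: C_2 → C_1 sends each 2-simplex [p,q,r] to [q,r] − [p,r] + [p,q]. For instance
  ∂ABE = BE − AE + AB,
  ∂EJL = JL − EL + EJ.
This gives a 30×20 integer matrix of rank 20; reducing to Smith normal form yields diagonal entries (1,1,1,1,1,1,1,1,1,1,1,1,1,1,1,1,1,1,1,2).

Now H_k = ker ∂_k / im ∂_{k+1}, so:

  H_0: rank C_0 − rank ∂_1 = 10 − 9 = 1, and the invariant factors of ∂_1 are all 1, so H_0 = Z.
  H_1: rank ker ∂_1 − rank ∂_2 = (30 − 9) − 20 = 1, and ∂_2 has invariant factor 2 > 1, so H_1 = Z ⊕ Z/2.
  H_2: rank ker ∂_2 − rank ∂_3 = (20 − 20) − 0 = 0, and there is no ∂_3, so H_2 = 0.

(K is a triangulation of the Klein bottle.)

H_0 = Z,  H_1 = Z ⊕ Z/2,  H_2 = 0.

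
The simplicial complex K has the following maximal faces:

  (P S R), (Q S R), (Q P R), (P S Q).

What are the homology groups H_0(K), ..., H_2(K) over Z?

Fix the vertex order P < Q < R < S and write every simplex with vertices in increasing order. Then dim K = 2 and the simplices of K are:

  0-simplices (4): P, Q, R, S
  1-simplices (6): PQ, PR, PS, QR, QS, RS
  2-simplices (4): PQR, PQS, PRS, QRS

Hence C_0 ≅ Z^4, C_1 ≅ Z^6, C_2 ≅ Z^4.

∂_1: C_1 → C_0 maps an edge to its endpoints' difference, ∂[p,q] = q − p. For instance
  ∂PQ = Q − P.
This gives a 4×6 integer matrix of rank 3; reducing to Smith normal form yields diagonal entries (1,1,1).

∂_2: C_2 → C_1 sends each 2-simplex [p,q,r] to [q,r] − [p,r] + [p,q]. For instance
  ∂PQS = QS − PS + PQ,
  ∂QRS = RS − QS + QR.
The 6×4 boundary matrix has rank 3 and Smith normal form diag(1,1,1).

From H_k ≅ ker(∂_k) / im(∂_{k+1}) we obtain:

  H_0: rank C_0 − rank ∂_1 = 4 − 3 = 1, and the invariant factors of ∂_1 are all 1, so H_0 ≅ Z.
  H_1: rank ker ∂_1 − rank ∂_2 = (6 − 3) − 3 = 0, and the invariant factors of ∂_2 are all 1, so H_1 ≅ 0.
  H_2: rank ker ∂_2 − rank ∂_3 = (4 − 3) − 0 = 1, and there is no ∂_3, so H_2 ≅ Z.

As a check, the Euler characteristic is 4 − 6 + 4 = 2, which agrees with 1 − 0 + 1 = 2.
(K is a triangulation of the 2-sphere S^2.)

H_0 ≅ Z,  H_1 = 0,  H_2 ≅ Z.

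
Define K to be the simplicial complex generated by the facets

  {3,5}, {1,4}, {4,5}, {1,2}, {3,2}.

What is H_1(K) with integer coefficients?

Fix the vertex order 1 < 2 < 3 < 4 < 5 and write every simplex with vertices in increasing order. Then dim K = 1 and the simplices of K are:

  0-simplices (5): [1], [2], [3], [4], [5]
  1-simplices (5): [1,2], [1,4], [2,3], [3,5], [4,5]

so the chain groups are C_0 ≅ Z^5, C_1 ≅ Z^5.

∂_1: C_1 → C_0 maps an edge to its endpoints' difference, ∂[p,q] = q − p. For instance
  ∂[1,2] = [2] − [1].
This gives a 5×5 integer matrix of rank 4; reducing to Smith normal form yields diagonal entries (1,1,1,1).

Computing H_k = (kernel of ∂_k) / (image of ∂_{k+1}):

  H_1: rank ker ∂_1 − rank ∂_2 = (5 − 4) − 0 = 1, and there is no ∂_2, so H_1 = Z.

H_1 = Z.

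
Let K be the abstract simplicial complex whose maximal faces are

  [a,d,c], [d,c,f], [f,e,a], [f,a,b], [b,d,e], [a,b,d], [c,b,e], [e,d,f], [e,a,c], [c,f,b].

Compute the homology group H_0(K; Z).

Take the total order a < b < c < d < e < f on the vertex set. Then K (dimension 2) consists of the simplices:

  0-simplices (6): a, b, c, d, e, f
  1-simplices (15): ab, ac, ad, ae, af, bc, bd, be, bf, cd, ce, cf, de, df, ef
  2-simplices (10): abd, abf, acd, ace, aef, bce, bcf, bde, cdf, def

so the chain groups are C_0 ≅ Z^6, C_1 ≅ Z^15, C_2 ≅ Z^10.

Boundary ∂_1: C_1 → C_0 is given by ∂[p,q] = [q] − [p].
The resulting 6×15 matrix has rank 5, and its Smith normal form has invariant factors (1,1,1,1,1).

Boundary ∂_2: C_2 → C_1 sends each 2-simplex [p,q,r] to [q,r] − [p,r] + [p,q]. For instance
  ∂def = ef − df + de,
  ∂abf = bf − af + ab.
The 15×10 boundary matrix has rank 10 and Smith normal form diag(1,1,1,1,1,1,1,1,1,2).

Reading off H_k = ker ∂_k / im ∂_{k+1}:

  H_0: rank C_0 − rank ∂_1 = 6 − 5 = 1, and the invariant factors of ∂_1 are all 1, so H_0 = Z.

H_0 ≅ Z.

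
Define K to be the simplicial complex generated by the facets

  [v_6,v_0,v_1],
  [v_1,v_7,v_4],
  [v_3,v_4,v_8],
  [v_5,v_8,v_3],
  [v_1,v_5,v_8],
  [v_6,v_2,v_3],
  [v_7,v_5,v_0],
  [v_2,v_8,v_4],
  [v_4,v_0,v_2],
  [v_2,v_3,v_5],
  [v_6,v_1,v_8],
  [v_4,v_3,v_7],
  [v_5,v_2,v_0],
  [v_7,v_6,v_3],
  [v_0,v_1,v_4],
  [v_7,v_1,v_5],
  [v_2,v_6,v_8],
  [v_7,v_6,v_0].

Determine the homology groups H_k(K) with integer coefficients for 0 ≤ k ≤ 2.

H_0 = Z,  H_1 = Z ⊕ Z/2Z,  H_2 = 0.

We work with the vertex ordering v_0 < v_1 < v_2 < v_3 < v_4 < v_5 < v_6 < v_7 < v_8. The simplices of K, each written with vertices in increasing order, are:

  0-simplices (9): [v_0], [v_1], [v_2], [v_3], [v_4], [v_5], [v_6], [v_7], [v_8]
  1-simplices (27): (27 of them)
  2-simplices (18): (18 of them)

so the chain groups are C_0 ≅ Z^9, C_1 ≅ Z^27, C_2 ≅ Z^18.

∂_1: C_1 → C_0 is given by ∂[p,q] = [q] − [p]. For instance
  ∂[v_1,v_8] = [v_8] − [v_1].
The 9×27 boundary matrix has rank 8 and Smith normal form diag(1,1,1,1,1,1,1,1).

Boundary ∂_2: C_2 → C_1 acts by ∂[p,q,r] = [q,r] − [p,r] + [p,q]. For instance
  ∂[v_2,v_6,v_8] = [v_6,v_8] − [v_2,v_8] + [v_2,v_6],
  ∂[v_3,v_6,v_7] = [v_6,v_7] − [v_3,v_7] + [v_3,v_6].
The resulting 27×18 matrix has rank 18, and its Smith normal form has invariant factors (1,1,1,1,1,1,1,1,1,1,1,1,1,1,1,1,1,2).

Computing H_k = (kernel of ∂_k) / (image of ∂_{k+1}):

  H_0: rank C_0 − rank ∂_1 = 9 − 8 = 1, and the invariant factors of ∂_1 are all 1, so H_0 = Z.
  H_1: rank ker ∂_1 − rank ∂_2 = (27 − 8) − 18 = 1, and ∂_2 has invariant factor 2 > 1, so H_1 = Z ⊕ Z/2Z.
  H_2: rank ker ∂_2 − rank ∂_3 = (18 − 18) − 0 = 0, and there is no ∂_3, so H_2 = 0.

As a check, the Euler characteristic is 9 − 27 + 18 = 0, which agrees with 1 − 1 + 0 = 0.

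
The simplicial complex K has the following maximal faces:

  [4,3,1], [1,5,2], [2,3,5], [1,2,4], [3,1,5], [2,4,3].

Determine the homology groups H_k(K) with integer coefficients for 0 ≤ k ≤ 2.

H_0 = Z,  H_1 = 0,  H_2 = Z.

We work with the vertex ordering 1 < 2 < 3 < 4 < 5. The simplices of K, each written with vertices in increasing order, are:

  0-simplices (5): [1], [2], [3], [4], [5]
  1-simplices (9): [1,2], [1,3], [1,4], [1,5], [2,3], [2,4], [2,5], [3,4], [3,5]
  2-simplices (6): [1,2,4], [1,2,5], [1,3,4], [1,3,5], [2,3,4], [2,3,5]

Hence C_0 ≅ Z^5, C_1 ≅ Z^9, C_2 ≅ Z^6.

The boundary map ∂_1: C_1 → C_0 maps an edge to its endpoints' difference, ∂[p,q] = q − p. For instance
  ∂[1,4] = [4] − [1].
As a 5×9 matrix over Z this has rank 4, with invariant factors (1,1,1,1).

The boundary map ∂_2: C_2 → C_1 acts by ∂[p,q,r] = [q,r] − [p,r] + [p,q]. For instance
  ∂[1,2,4] = [2,4] − [1,4] + [1,2],
  ∂[1,2,5] = [2,5] − [1,5] + [1,2].
This gives a 9×6 integer matrix of rank 5; reducing to Smith normal form yields diagonal entries (1,1,1,1,1).

Now H_k = ker ∂_k / im ∂_{k+1}, so:

  H_0: rank C_0 − rank ∂_1 = 5 − 4 = 1, and the invariant factors of ∂_1 are all 1, so H_0 ≅ Z.
  H_1: rank ker ∂_1 − rank ∂_2 = (9 − 4) − 5 = 0, and the invariant factors of ∂_2 are all 1, so H_1 ≅ 0.
  H_2: rank ker ∂_2 − rank ∂_3 = (6 − 5) − 0 = 1, and there is no ∂_3, so H_2 ≅ Z.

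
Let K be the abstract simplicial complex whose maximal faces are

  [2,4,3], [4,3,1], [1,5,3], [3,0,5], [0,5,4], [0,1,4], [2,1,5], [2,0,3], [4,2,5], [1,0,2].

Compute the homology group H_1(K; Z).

H_1 = Z/2Z.

Take the total order 0 < 1 < 2 < 3 < 4 < 5 on the vertex set. Then K (dimension 2) consists of the simplices:

  0-simplices (6): [0], [1], [2], [3], [4], [5]
  1-simplices (15): [0,1], [0,2], [0,3], [0,4], [0,5], [1,2], [1,3], [1,4], [1,5], [2,3], [2,4], [2,5], [3,4], [3,5], [4,5]
  2-simplices (10): [0,1,2], [0,1,4], [0,2,3], [0,3,5], [0,4,5], [1,2,5], [1,3,4], [1,3,5], [2,3,4], [2,4,5]

Hence C_0 ≅ Z^6, C_1 ≅ Z^15, C_2 ≅ Z^10.

The boundary map ∂_1: C_1 → C_0 is given by ∂[p,q] = [q] − [p]. For instance
  ∂[0,5] = [5] − [0].
This gives a 6×15 integer matrix of rank 5; reducing to Smith normal form yields diagonal entries (1,1,1,1,1).

∂_2: C_2 → C_1 acts by ∂[p,q,r] = [q,r] − [p,r] + [p,q]. For instance
  ∂[1,2,5] = [2,5] − [1,5] + [1,2],
  ∂[1,3,5] = [3,5] − [1,5] + [1,3].
As a 15×10 matrix over Z this has rank 10, with invariant factors (1,1,1,1,1,1,1,1,1,2).

Now H_k = ker ∂_k / im ∂_{k+1}, so:

  H_1: rank ker ∂_1 − rank ∂_2 = (15 − 5) − 10 = 0, and ∂_2 has invariant factor 2 > 1, so H_1 = Z/2Z.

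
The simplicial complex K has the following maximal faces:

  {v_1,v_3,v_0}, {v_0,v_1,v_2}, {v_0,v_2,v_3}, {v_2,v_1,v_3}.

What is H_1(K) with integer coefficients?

K has 4 vertices, 6 edges, 4 triangles.
rank ∂_1 = 3, rank ∂_2 = 3 ⇒ b_1 = 6 − 3 − 3 = 0; all invariant factors of ∂_2 are 1 so no torsion. So H_1 = 0.

H_1 ≅ 0.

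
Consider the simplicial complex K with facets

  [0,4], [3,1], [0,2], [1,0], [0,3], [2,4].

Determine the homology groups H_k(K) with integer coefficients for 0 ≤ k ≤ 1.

We work with the vertex ordering 0 < 1 < 2 < 3 < 4. The simplices of K, each written with vertices in increasing order, are:

  0-simplices (5): [0], [1], [2], [3], [4]
  1-simplices (6): [0,1], [0,2], [0,3], [0,4], [1,3], [2,4]

giving chain groups C_0 ≅ Z^5, C_1 ≅ Z^6.

The boundary map ∂_1: C_1 → C_0 maps an edge to its endpoints' difference, ∂[p,q] = q − p.
The 5×6 boundary matrix has rank 4 and Smith normal form diag(1,1,1,1).

From H_k ≅ ker(∂_k) / im(∂_{k+1}) we obtain:

  H_0: rank C_0 − rank ∂_1 = 5 − 4 = 1, and the invariant factors of ∂_1 are all 1, so H_0 = Z.
  H_1: rank ker ∂_1 − rank ∂_2 = (6 − 4) − 0 = 2, and there is no ∂_2, so H_1 = Z^2.

As a check, the Euler characteristic is 5 − 6 = -1, which agrees with 1 − 2 = -1.
(K is a triangulation of a wedge of 2 circles.)

H_0 ≅ Z,  H_1 ≅ Z^2.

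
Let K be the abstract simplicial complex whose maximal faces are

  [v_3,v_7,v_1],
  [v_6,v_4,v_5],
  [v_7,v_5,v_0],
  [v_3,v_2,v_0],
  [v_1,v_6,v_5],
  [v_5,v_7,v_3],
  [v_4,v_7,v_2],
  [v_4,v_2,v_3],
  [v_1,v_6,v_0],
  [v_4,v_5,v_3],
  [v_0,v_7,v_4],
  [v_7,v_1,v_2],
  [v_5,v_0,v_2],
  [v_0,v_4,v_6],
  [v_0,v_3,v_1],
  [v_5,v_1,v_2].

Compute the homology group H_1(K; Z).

H_1 ≅ Z^2.

Take the total order v_0 < v_1 < v_2 < v_3 < v_4 < v_5 < v_6 < v_7 on the vertex set. Then K (dimension 2) consists of the simplices:

  0-simplices (8): [v_0], [v_1], [v_2], [v_3], [v_4], [v_5], [v_6], [v_7]
  1-simplices (24): (24 of them)
  2-simplices (16): (16 of them)

so the chain groups are C_0 ≅ Z^8, C_1 ≅ Z^24, C_2 ≅ Z^16.

The boundary map ∂_1: C_1 → C_0 sends each edge [p,q] (with p < q) to q − p. For instance
  ∂[v_0,v_1] = [v_1] − [v_0].
This gives a 8×24 integer matrix of rank 7; reducing to Smith normal form yields diagonal entries (1,1,1,1,1,1,1).

∂_2: C_2 → C_1 maps a triangle to the signed sum of its edges. For instance
  ∂[v_2,v_4,v_7] = [v_4,v_7] − [v_2,v_7] + [v_2,v_4],
  ∂[v_0,v_2,v_5] = [v_2,v_5] − [v_0,v_5] + [v_0,v_2].
The resulting 24×16 matrix has rank 15, and its Smith normal form has invariant factors (1,1,1,1,1,1,1,1,1,1,1,1,1,1,1).

Computing H_k = (kernel of ∂_k) / (image of ∂_{k+1}):

  H_1: rank ker ∂_1 − rank ∂_2 = (24 − 7) − 15 = 2, and the invariant factors of ∂_2 are all 1, so H_1 ≅ Z^2.

(K is a triangulation of the torus T^2.)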